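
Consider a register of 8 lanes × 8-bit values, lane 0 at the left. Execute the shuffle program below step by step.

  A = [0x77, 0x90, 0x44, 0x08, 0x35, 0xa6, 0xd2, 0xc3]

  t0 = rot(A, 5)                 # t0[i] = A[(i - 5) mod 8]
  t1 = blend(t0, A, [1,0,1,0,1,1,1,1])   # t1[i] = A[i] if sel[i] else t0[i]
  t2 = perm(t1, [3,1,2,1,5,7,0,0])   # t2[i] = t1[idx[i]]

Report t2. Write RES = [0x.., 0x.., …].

→ t0 |08|35|a6|d2|c3|77|90|44|
→ t1 |77|35|44|d2|35|a6|d2|c3|
→ t2 |d2|35|44|35|a6|c3|77|77|

RES = [0xd2, 0x35, 0x44, 0x35, 0xa6, 0xc3, 0x77, 0x77]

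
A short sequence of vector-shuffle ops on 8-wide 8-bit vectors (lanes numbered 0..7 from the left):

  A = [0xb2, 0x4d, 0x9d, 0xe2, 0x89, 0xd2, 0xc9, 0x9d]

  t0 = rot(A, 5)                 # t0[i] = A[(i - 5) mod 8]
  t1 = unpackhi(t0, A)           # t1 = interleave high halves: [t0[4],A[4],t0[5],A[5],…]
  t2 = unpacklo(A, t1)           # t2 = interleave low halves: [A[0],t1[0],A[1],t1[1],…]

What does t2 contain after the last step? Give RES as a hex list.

t0 = [0xe2, 0x89, 0xd2, 0xc9, 0x9d, 0xb2, 0x4d, 0x9d]
t1 = [0x9d, 0x89, 0xb2, 0xd2, 0x4d, 0xc9, 0x9d, 0x9d]
t2 = [0xb2, 0x9d, 0x4d, 0x89, 0x9d, 0xb2, 0xe2, 0xd2]

RES = [0xb2, 0x9d, 0x4d, 0x89, 0x9d, 0xb2, 0xe2, 0xd2]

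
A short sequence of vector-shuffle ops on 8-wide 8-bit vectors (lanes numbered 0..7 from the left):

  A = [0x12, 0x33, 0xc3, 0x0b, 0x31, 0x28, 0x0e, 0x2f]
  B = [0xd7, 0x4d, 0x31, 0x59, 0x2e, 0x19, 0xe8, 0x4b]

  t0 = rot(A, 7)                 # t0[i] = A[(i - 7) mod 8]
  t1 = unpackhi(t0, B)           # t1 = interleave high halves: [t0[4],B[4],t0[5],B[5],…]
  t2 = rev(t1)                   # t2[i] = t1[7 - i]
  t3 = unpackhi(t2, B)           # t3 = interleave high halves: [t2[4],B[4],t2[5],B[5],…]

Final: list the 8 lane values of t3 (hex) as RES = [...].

RES = [0x19, 0x2e, 0x0e, 0x19, 0x2e, 0xe8, 0x28, 0x4b]

t0 = [0x33, 0xc3, 0x0b, 0x31, 0x28, 0x0e, 0x2f, 0x12]
t1 = [0x28, 0x2e, 0x0e, 0x19, 0x2f, 0xe8, 0x12, 0x4b]
t2 = [0x4b, 0x12, 0xe8, 0x2f, 0x19, 0x0e, 0x2e, 0x28]
t3 = [0x19, 0x2e, 0x0e, 0x19, 0x2e, 0xe8, 0x28, 0x4b]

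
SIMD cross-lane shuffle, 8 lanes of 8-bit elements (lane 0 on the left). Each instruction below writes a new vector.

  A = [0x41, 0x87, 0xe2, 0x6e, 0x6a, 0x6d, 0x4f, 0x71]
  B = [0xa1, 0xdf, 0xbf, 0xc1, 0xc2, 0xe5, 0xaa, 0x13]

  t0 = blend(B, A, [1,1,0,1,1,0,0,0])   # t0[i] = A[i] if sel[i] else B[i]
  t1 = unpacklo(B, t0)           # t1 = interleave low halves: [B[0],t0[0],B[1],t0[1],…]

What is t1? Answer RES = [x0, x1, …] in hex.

→ t0 |41|87|bf|6e|6a|e5|aa|13|
→ t1 |a1|41|df|87|bf|bf|c1|6e|

RES = [ 0xa1  0x41  0xdf  0x87  0xbf  0xbf  0xc1  0x6e ]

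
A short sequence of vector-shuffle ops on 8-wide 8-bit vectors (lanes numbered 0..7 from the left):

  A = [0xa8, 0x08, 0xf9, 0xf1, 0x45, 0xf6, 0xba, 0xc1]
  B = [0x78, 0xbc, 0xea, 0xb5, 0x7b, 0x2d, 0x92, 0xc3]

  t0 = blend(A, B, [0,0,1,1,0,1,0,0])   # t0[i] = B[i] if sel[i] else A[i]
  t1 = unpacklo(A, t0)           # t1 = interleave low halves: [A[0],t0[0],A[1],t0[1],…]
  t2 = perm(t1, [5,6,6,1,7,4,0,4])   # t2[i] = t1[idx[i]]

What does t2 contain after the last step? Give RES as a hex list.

t0 = [0xa8, 0x08, 0xea, 0xb5, 0x45, 0x2d, 0xba, 0xc1]
t1 = [0xa8, 0xa8, 0x08, 0x08, 0xf9, 0xea, 0xf1, 0xb5]
t2 = [0xea, 0xf1, 0xf1, 0xa8, 0xb5, 0xf9, 0xa8, 0xf9]

RES = [0xea, 0xf1, 0xf1, 0xa8, 0xb5, 0xf9, 0xa8, 0xf9]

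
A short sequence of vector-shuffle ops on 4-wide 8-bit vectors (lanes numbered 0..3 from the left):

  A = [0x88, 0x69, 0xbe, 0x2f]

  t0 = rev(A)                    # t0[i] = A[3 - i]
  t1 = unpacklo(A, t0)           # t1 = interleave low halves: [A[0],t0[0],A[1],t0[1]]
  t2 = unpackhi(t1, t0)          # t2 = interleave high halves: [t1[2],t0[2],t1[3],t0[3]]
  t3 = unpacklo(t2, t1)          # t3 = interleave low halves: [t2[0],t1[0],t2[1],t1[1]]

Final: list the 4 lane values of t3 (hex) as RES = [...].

RES = [ 0x69  0x88  0x69  0x2f ]

→ t0 |2f|be|69|88|
→ t1 |88|2f|69|be|
→ t2 |69|69|be|88|
→ t3 |69|88|69|2f|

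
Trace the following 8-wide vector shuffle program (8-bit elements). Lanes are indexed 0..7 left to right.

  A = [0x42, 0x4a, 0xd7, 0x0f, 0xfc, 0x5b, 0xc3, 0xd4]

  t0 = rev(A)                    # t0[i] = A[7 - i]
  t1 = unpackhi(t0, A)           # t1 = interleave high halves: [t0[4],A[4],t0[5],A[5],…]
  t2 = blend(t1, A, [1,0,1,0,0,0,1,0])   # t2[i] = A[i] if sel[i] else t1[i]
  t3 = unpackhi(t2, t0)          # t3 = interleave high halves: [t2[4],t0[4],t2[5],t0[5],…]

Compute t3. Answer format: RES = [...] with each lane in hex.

RES = [ 0x4a  0x0f  0xc3  0xd7  0xc3  0x4a  0xd4  0x42 ]

  t0: d4 c3 5b fc 0f d7 4a 42
  t1: 0f fc d7 5b 4a c3 42 d4
  t2: 42 fc d7 5b 4a c3 c3 d4
  t3: 4a 0f c3 d7 c3 4a d4 42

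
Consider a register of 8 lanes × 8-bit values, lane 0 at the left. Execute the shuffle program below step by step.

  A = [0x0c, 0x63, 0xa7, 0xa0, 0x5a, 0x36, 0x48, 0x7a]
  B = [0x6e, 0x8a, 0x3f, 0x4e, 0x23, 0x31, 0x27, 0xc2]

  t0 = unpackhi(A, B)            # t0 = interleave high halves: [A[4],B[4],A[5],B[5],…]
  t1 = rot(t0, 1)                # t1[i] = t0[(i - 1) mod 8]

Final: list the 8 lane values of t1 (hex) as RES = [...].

RES = [ 0xc2  0x5a  0x23  0x36  0x31  0x48  0x27  0x7a ]

  t0: 5a 23 36 31 48 27 7a c2
  t1: c2 5a 23 36 31 48 27 7a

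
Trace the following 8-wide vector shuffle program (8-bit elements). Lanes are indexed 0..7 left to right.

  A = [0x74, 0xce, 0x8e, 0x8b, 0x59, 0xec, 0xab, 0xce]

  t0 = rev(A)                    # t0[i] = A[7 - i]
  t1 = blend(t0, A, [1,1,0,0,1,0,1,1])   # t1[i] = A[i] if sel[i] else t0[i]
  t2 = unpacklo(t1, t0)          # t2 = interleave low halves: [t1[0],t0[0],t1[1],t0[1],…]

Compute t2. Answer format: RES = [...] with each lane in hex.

→ t0 |ce|ab|ec|59|8b|8e|ce|74|
→ t1 |74|ce|ec|59|59|8e|ab|ce|
→ t2 |74|ce|ce|ab|ec|ec|59|59|

RES = [ 0x74  0xce  0xce  0xab  0xec  0xec  0x59  0x59 ]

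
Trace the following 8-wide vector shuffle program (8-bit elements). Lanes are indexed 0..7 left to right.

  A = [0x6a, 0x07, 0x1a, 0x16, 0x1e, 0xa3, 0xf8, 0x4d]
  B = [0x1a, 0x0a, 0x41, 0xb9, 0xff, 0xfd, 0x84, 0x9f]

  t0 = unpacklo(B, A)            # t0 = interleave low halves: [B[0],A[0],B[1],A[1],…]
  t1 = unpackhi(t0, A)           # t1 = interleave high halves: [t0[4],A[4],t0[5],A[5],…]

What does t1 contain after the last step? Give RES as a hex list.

→ t0 |1a|6a|0a|07|41|1a|b9|16|
→ t1 |41|1e|1a|a3|b9|f8|16|4d|

RES = [ 0x41  0x1e  0x1a  0xa3  0xb9  0xf8  0x16  0x4d ]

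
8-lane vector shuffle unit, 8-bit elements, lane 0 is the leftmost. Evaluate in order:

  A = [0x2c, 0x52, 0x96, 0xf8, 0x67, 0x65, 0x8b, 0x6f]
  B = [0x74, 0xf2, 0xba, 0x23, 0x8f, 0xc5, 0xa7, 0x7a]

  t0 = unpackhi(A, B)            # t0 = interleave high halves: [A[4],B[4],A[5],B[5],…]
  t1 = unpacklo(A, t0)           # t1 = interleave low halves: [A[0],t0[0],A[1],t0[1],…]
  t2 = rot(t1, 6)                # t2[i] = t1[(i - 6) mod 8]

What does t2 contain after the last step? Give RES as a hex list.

→ t0 |67|8f|65|c5|8b|a7|6f|7a|
→ t1 |2c|67|52|8f|96|65|f8|c5|
→ t2 |52|8f|96|65|f8|c5|2c|67|

RES = [ 0x52  0x8f  0x96  0x65  0xf8  0xc5  0x2c  0x67 ]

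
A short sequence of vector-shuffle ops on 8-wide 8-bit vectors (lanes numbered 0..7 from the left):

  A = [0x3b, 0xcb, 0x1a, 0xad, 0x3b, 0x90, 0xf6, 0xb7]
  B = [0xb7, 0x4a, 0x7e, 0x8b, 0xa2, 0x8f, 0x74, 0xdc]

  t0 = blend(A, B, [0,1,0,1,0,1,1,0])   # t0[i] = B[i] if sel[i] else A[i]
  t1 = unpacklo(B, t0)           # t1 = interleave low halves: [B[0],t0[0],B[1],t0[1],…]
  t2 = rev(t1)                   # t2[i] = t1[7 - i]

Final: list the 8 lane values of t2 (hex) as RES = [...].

RES = [0x8b, 0x8b, 0x1a, 0x7e, 0x4a, 0x4a, 0x3b, 0xb7]

  t0: 3b 4a 1a 8b 3b 8f 74 b7
  t1: b7 3b 4a 4a 7e 1a 8b 8b
  t2: 8b 8b 1a 7e 4a 4a 3b b7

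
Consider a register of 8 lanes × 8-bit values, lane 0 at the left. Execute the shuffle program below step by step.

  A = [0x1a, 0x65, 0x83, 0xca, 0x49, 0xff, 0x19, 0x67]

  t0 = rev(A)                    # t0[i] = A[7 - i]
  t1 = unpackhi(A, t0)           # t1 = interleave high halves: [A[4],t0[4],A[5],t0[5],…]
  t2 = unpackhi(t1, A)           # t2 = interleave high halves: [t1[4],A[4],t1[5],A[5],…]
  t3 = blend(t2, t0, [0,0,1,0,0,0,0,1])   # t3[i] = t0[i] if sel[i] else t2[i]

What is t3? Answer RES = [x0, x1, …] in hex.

RES = [ 0x19  0x49  0xff  0xff  0x67  0x19  0x1a  0x1a ]

  t0: 67 19 ff 49 ca 83 65 1a
  t1: 49 ca ff 83 19 65 67 1a
  t2: 19 49 65 ff 67 19 1a 67
  t3: 19 49 ff ff 67 19 1a 1a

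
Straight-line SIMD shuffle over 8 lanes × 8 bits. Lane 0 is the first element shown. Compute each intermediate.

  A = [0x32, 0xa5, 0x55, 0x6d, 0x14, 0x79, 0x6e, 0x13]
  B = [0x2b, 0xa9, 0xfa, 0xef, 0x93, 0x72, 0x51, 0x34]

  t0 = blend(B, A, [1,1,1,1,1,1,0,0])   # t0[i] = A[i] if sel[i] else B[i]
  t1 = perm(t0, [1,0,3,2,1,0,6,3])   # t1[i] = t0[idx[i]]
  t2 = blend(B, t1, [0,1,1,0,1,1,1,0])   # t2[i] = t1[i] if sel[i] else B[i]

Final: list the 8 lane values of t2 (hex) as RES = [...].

RES = [0x2b, 0x32, 0x6d, 0xef, 0xa5, 0x32, 0x51, 0x34]

t0 = [0x32, 0xa5, 0x55, 0x6d, 0x14, 0x79, 0x51, 0x34]
t1 = [0xa5, 0x32, 0x6d, 0x55, 0xa5, 0x32, 0x51, 0x6d]
t2 = [0x2b, 0x32, 0x6d, 0xef, 0xa5, 0x32, 0x51, 0x34]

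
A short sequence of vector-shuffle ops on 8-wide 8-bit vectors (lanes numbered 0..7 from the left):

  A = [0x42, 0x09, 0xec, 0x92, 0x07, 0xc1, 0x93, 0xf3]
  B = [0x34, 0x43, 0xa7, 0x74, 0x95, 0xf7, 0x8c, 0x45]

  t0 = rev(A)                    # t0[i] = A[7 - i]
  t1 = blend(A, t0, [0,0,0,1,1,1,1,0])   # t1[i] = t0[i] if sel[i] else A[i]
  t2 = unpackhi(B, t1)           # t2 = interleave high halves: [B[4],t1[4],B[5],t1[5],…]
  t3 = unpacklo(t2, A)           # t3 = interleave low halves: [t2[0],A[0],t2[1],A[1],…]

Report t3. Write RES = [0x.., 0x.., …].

RES = [0x95, 0x42, 0x92, 0x09, 0xf7, 0xec, 0xec, 0x92]

t0 = [0xf3, 0x93, 0xc1, 0x07, 0x92, 0xec, 0x09, 0x42]
t1 = [0x42, 0x09, 0xec, 0x07, 0x92, 0xec, 0x09, 0xf3]
t2 = [0x95, 0x92, 0xf7, 0xec, 0x8c, 0x09, 0x45, 0xf3]
t3 = [0x95, 0x42, 0x92, 0x09, 0xf7, 0xec, 0xec, 0x92]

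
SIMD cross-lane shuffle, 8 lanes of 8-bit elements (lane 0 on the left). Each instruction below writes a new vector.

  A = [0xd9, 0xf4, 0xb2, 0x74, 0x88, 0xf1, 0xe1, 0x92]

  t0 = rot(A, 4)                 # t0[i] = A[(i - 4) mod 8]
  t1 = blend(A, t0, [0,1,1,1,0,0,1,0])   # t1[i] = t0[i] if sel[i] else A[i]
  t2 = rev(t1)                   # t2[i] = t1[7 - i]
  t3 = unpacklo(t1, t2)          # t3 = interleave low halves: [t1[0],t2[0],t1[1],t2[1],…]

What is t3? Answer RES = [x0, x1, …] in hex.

t0 = [0x88, 0xf1, 0xe1, 0x92, 0xd9, 0xf4, 0xb2, 0x74]
t1 = [0xd9, 0xf1, 0xe1, 0x92, 0x88, 0xf1, 0xb2, 0x92]
t2 = [0x92, 0xb2, 0xf1, 0x88, 0x92, 0xe1, 0xf1, 0xd9]
t3 = [0xd9, 0x92, 0xf1, 0xb2, 0xe1, 0xf1, 0x92, 0x88]

RES = [0xd9, 0x92, 0xf1, 0xb2, 0xe1, 0xf1, 0x92, 0x88]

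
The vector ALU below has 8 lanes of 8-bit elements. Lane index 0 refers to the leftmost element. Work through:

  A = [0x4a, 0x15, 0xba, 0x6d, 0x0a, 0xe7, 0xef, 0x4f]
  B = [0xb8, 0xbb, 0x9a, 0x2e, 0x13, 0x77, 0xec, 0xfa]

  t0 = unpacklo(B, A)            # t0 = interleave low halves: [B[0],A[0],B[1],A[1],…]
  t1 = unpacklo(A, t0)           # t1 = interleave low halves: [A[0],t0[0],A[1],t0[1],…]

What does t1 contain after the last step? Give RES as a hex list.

→ t0 |b8|4a|bb|15|9a|ba|2e|6d|
→ t1 |4a|b8|15|4a|ba|bb|6d|15|

RES = [0x4a, 0xb8, 0x15, 0x4a, 0xba, 0xbb, 0x6d, 0x15]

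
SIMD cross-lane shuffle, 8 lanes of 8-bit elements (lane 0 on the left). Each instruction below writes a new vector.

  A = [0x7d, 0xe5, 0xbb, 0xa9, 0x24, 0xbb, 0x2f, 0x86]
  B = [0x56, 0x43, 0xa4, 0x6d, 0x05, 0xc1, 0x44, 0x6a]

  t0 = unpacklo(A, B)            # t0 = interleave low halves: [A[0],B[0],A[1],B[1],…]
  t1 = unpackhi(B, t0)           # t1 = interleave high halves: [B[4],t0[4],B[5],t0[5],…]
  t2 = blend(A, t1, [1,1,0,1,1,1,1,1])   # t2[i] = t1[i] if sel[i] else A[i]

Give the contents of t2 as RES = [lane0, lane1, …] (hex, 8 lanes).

RES = [ 0x05  0xbb  0xbb  0xa4  0x44  0xa9  0x6a  0x6d ]

→ t0 |7d|56|e5|43|bb|a4|a9|6d|
→ t1 |05|bb|c1|a4|44|a9|6a|6d|
→ t2 |05|bb|bb|a4|44|a9|6a|6d|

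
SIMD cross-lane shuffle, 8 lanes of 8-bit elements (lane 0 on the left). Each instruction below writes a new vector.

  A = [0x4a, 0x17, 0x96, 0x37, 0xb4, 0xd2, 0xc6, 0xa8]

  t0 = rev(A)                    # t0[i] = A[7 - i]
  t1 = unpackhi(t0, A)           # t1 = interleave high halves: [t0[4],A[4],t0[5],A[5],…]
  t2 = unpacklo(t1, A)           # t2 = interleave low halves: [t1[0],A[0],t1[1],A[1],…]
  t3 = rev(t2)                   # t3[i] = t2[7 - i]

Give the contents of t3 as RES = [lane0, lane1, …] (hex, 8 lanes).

RES = [ 0x37  0xd2  0x96  0x96  0x17  0xb4  0x4a  0x37 ]

t0 = [0xa8, 0xc6, 0xd2, 0xb4, 0x37, 0x96, 0x17, 0x4a]
t1 = [0x37, 0xb4, 0x96, 0xd2, 0x17, 0xc6, 0x4a, 0xa8]
t2 = [0x37, 0x4a, 0xb4, 0x17, 0x96, 0x96, 0xd2, 0x37]
t3 = [0x37, 0xd2, 0x96, 0x96, 0x17, 0xb4, 0x4a, 0x37]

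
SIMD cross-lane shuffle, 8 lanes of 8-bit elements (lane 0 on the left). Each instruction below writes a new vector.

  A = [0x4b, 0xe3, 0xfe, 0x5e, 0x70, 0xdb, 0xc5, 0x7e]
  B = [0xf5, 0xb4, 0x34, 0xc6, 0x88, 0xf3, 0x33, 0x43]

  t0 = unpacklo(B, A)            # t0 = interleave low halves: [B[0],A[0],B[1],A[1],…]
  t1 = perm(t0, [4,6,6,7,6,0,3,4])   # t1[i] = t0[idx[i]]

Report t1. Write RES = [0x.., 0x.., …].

t0 = [0xf5, 0x4b, 0xb4, 0xe3, 0x34, 0xfe, 0xc6, 0x5e]
t1 = [0x34, 0xc6, 0xc6, 0x5e, 0xc6, 0xf5, 0xe3, 0x34]

RES = [ 0x34  0xc6  0xc6  0x5e  0xc6  0xf5  0xe3  0x34 ]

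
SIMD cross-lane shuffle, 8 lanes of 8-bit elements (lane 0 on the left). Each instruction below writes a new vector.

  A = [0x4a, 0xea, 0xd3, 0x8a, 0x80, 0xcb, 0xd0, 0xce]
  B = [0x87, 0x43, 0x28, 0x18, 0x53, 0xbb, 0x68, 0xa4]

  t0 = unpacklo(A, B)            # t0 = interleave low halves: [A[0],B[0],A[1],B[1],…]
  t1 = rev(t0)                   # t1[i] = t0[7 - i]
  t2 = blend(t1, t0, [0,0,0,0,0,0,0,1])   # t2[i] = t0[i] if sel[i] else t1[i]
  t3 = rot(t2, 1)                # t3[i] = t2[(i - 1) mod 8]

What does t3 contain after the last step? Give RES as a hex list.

RES = [ 0x18  0x18  0x8a  0x28  0xd3  0x43  0xea  0x87 ]

→ t0 |4a|87|ea|43|d3|28|8a|18|
→ t1 |18|8a|28|d3|43|ea|87|4a|
→ t2 |18|8a|28|d3|43|ea|87|18|
→ t3 |18|18|8a|28|d3|43|ea|87|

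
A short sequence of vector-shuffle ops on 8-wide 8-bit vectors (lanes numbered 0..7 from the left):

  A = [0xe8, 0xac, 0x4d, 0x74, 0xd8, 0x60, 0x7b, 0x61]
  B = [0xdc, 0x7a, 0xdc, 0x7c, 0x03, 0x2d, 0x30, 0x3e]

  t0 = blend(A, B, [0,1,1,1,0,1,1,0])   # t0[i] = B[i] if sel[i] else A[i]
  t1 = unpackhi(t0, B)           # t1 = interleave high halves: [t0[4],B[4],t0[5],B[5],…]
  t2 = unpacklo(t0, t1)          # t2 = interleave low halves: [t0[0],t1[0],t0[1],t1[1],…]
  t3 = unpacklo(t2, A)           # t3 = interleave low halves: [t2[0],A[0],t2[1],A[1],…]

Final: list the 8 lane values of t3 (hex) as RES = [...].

RES = [0xe8, 0xe8, 0xd8, 0xac, 0x7a, 0x4d, 0x03, 0x74]

  t0: e8 7a dc 7c d8 2d 30 61
  t1: d8 03 2d 2d 30 30 61 3e
  t2: e8 d8 7a 03 dc 2d 7c 2d
  t3: e8 e8 d8 ac 7a 4d 03 74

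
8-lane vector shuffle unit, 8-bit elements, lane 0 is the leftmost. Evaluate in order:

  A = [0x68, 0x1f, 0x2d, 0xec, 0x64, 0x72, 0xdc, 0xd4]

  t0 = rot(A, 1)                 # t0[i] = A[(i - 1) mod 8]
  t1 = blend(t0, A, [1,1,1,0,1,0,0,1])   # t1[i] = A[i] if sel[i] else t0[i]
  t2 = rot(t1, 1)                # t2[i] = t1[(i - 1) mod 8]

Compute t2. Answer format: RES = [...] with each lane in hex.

RES = [0xd4, 0x68, 0x1f, 0x2d, 0x2d, 0x64, 0x64, 0x72]

t0 = [0xd4, 0x68, 0x1f, 0x2d, 0xec, 0x64, 0x72, 0xdc]
t1 = [0x68, 0x1f, 0x2d, 0x2d, 0x64, 0x64, 0x72, 0xd4]
t2 = [0xd4, 0x68, 0x1f, 0x2d, 0x2d, 0x64, 0x64, 0x72]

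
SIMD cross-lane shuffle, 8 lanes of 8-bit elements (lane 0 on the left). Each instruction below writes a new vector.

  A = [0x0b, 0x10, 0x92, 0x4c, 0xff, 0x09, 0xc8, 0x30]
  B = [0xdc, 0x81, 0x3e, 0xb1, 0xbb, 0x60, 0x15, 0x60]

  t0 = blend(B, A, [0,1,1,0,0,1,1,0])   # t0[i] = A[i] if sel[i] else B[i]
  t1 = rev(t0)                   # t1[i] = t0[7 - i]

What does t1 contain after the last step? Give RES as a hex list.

→ t0 |dc|10|92|b1|bb|09|c8|60|
→ t1 |60|c8|09|bb|b1|92|10|dc|

RES = [0x60, 0xc8, 0x09, 0xbb, 0xb1, 0x92, 0x10, 0xdc]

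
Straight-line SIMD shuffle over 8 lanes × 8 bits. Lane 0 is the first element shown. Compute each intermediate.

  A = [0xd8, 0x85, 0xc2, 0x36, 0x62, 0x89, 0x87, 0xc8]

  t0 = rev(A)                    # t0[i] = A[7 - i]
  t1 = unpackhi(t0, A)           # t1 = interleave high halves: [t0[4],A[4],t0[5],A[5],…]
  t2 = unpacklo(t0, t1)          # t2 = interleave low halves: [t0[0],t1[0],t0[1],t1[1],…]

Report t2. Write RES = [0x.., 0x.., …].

  t0: c8 87 89 62 36 c2 85 d8
  t1: 36 62 c2 89 85 87 d8 c8
  t2: c8 36 87 62 89 c2 62 89

RES = [ 0xc8  0x36  0x87  0x62  0x89  0xc2  0x62  0x89 ]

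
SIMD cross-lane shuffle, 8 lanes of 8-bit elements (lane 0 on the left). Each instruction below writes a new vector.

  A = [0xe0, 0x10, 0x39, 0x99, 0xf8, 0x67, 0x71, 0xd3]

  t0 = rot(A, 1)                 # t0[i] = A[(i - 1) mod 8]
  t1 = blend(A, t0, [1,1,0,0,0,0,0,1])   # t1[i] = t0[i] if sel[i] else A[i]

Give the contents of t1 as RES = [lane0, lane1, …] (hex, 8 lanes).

RES = [ 0xd3  0xe0  0x39  0x99  0xf8  0x67  0x71  0x71 ]

t0 = [0xd3, 0xe0, 0x10, 0x39, 0x99, 0xf8, 0x67, 0x71]
t1 = [0xd3, 0xe0, 0x39, 0x99, 0xf8, 0x67, 0x71, 0x71]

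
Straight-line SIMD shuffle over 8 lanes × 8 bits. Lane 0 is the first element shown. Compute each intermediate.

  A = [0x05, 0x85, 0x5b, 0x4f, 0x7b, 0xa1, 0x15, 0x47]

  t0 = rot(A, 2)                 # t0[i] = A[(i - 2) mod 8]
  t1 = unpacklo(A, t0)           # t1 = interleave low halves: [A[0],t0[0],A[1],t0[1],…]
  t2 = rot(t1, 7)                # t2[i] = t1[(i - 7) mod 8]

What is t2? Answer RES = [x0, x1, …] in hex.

t0 = [0x15, 0x47, 0x05, 0x85, 0x5b, 0x4f, 0x7b, 0xa1]
t1 = [0x05, 0x15, 0x85, 0x47, 0x5b, 0x05, 0x4f, 0x85]
t2 = [0x15, 0x85, 0x47, 0x5b, 0x05, 0x4f, 0x85, 0x05]

RES = [ 0x15  0x85  0x47  0x5b  0x05  0x4f  0x85  0x05 ]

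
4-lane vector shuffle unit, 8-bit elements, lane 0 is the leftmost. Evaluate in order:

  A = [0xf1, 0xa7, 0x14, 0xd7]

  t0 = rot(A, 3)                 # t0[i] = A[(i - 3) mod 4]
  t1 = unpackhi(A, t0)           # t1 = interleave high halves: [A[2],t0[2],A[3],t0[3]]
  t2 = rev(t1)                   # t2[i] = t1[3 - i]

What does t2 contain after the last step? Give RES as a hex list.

RES = [0xf1, 0xd7, 0xd7, 0x14]

t0 = [0xa7, 0x14, 0xd7, 0xf1]
t1 = [0x14, 0xd7, 0xd7, 0xf1]
t2 = [0xf1, 0xd7, 0xd7, 0x14]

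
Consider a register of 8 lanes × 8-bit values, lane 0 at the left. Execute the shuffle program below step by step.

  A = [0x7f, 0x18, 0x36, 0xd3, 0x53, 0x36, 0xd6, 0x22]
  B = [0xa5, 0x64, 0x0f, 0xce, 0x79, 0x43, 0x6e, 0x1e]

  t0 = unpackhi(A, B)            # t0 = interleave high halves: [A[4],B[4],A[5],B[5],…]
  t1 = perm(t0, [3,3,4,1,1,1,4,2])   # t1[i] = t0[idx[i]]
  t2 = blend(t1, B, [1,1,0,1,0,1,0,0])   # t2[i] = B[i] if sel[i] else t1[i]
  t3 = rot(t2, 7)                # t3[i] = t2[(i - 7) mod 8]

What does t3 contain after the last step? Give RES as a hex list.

→ t0 |53|79|36|43|d6|6e|22|1e|
→ t1 |43|43|d6|79|79|79|d6|36|
→ t2 |a5|64|d6|ce|79|43|d6|36|
→ t3 |64|d6|ce|79|43|d6|36|a5|

RES = [0x64, 0xd6, 0xce, 0x79, 0x43, 0xd6, 0x36, 0xa5]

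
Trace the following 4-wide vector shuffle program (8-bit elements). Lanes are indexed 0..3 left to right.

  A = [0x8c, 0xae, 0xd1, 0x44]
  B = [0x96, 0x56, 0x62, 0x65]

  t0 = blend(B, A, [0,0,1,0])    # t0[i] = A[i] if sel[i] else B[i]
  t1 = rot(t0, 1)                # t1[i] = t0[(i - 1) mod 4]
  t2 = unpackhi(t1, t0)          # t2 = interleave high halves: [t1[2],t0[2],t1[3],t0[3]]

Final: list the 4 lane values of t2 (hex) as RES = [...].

RES = [0x56, 0xd1, 0xd1, 0x65]

  t0: 96 56 d1 65
  t1: 65 96 56 d1
  t2: 56 d1 d1 65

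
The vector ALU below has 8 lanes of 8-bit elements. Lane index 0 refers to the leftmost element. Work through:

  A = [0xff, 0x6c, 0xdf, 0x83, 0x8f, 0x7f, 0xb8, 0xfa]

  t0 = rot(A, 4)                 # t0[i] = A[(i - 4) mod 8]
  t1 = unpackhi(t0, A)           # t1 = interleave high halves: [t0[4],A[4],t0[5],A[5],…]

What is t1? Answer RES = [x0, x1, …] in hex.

t0 = [0x8f, 0x7f, 0xb8, 0xfa, 0xff, 0x6c, 0xdf, 0x83]
t1 = [0xff, 0x8f, 0x6c, 0x7f, 0xdf, 0xb8, 0x83, 0xfa]

RES = [ 0xff  0x8f  0x6c  0x7f  0xdf  0xb8  0x83  0xfa ]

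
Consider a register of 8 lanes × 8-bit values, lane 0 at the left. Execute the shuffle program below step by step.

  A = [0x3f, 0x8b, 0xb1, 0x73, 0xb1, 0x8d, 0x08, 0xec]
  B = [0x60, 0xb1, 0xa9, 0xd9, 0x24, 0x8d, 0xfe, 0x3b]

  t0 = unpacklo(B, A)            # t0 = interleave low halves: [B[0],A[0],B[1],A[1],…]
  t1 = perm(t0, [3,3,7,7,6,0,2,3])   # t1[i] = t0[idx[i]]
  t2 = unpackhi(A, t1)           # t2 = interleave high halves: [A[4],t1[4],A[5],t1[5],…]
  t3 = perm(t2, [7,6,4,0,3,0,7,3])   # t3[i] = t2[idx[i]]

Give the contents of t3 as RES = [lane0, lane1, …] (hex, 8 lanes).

t0 = [0x60, 0x3f, 0xb1, 0x8b, 0xa9, 0xb1, 0xd9, 0x73]
t1 = [0x8b, 0x8b, 0x73, 0x73, 0xd9, 0x60, 0xb1, 0x8b]
t2 = [0xb1, 0xd9, 0x8d, 0x60, 0x08, 0xb1, 0xec, 0x8b]
t3 = [0x8b, 0xec, 0x08, 0xb1, 0x60, 0xb1, 0x8b, 0x60]

RES = [0x8b, 0xec, 0x08, 0xb1, 0x60, 0xb1, 0x8b, 0x60]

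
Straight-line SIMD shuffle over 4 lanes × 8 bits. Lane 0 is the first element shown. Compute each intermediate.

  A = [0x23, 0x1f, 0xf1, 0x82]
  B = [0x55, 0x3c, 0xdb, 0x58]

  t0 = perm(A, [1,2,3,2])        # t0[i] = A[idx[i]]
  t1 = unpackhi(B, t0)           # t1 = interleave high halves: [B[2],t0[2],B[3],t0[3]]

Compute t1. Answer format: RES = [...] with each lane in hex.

  t0: 1f f1 82 f1
  t1: db 82 58 f1

RES = [ 0xdb  0x82  0x58  0xf1 ]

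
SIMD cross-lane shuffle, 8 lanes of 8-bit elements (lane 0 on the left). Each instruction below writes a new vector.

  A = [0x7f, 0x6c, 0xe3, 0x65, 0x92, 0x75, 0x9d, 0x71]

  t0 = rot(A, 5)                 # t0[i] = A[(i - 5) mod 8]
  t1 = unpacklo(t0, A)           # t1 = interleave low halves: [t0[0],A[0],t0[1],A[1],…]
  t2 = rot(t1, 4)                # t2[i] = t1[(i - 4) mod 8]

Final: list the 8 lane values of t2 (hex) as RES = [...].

  t0: 65 92 75 9d 71 7f 6c e3
  t1: 65 7f 92 6c 75 e3 9d 65
  t2: 75 e3 9d 65 65 7f 92 6c

RES = [0x75, 0xe3, 0x9d, 0x65, 0x65, 0x7f, 0x92, 0x6c]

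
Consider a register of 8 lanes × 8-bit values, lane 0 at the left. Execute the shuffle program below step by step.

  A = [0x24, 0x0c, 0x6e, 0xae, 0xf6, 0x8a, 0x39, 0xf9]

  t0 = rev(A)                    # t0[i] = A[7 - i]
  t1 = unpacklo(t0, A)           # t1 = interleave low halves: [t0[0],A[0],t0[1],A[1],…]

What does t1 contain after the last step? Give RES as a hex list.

RES = [0xf9, 0x24, 0x39, 0x0c, 0x8a, 0x6e, 0xf6, 0xae]

→ t0 |f9|39|8a|f6|ae|6e|0c|24|
→ t1 |f9|24|39|0c|8a|6e|f6|ae|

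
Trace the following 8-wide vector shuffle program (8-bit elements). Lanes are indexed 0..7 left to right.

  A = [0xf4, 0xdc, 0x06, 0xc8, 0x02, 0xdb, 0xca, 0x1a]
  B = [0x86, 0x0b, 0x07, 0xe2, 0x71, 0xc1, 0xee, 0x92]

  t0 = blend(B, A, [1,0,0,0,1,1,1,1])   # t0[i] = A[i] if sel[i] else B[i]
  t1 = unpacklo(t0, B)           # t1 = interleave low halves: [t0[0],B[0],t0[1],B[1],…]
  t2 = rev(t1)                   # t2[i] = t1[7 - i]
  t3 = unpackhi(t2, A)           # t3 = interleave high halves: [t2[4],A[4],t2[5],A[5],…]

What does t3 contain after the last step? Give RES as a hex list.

→ t0 |f4|0b|07|e2|02|db|ca|1a|
→ t1 |f4|86|0b|0b|07|07|e2|e2|
→ t2 |e2|e2|07|07|0b|0b|86|f4|
→ t3 |0b|02|0b|db|86|ca|f4|1a|

RES = [0x0b, 0x02, 0x0b, 0xdb, 0x86, 0xca, 0xf4, 0x1a]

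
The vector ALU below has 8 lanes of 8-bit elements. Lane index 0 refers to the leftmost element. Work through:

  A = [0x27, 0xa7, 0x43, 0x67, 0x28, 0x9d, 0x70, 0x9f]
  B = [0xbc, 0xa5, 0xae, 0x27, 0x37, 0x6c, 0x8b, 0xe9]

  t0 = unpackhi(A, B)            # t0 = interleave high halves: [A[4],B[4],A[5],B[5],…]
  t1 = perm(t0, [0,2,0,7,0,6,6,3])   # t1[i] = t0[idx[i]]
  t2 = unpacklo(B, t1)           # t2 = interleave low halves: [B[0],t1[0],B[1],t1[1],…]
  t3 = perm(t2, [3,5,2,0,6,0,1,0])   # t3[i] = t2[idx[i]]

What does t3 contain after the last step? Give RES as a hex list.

t0 = [0x28, 0x37, 0x9d, 0x6c, 0x70, 0x8b, 0x9f, 0xe9]
t1 = [0x28, 0x9d, 0x28, 0xe9, 0x28, 0x9f, 0x9f, 0x6c]
t2 = [0xbc, 0x28, 0xa5, 0x9d, 0xae, 0x28, 0x27, 0xe9]
t3 = [0x9d, 0x28, 0xa5, 0xbc, 0x27, 0xbc, 0x28, 0xbc]

RES = [0x9d, 0x28, 0xa5, 0xbc, 0x27, 0xbc, 0x28, 0xbc]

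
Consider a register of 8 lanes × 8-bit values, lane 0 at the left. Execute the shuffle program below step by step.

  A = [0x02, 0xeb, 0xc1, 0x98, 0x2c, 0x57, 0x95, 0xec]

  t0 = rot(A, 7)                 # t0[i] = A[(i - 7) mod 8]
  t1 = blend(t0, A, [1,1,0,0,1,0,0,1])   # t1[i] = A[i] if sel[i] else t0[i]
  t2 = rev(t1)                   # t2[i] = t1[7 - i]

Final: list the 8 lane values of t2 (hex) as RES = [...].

RES = [ 0xec  0xec  0x95  0x2c  0x2c  0x98  0xeb  0x02 ]

→ t0 |eb|c1|98|2c|57|95|ec|02|
→ t1 |02|eb|98|2c|2c|95|ec|ec|
→ t2 |ec|ec|95|2c|2c|98|eb|02|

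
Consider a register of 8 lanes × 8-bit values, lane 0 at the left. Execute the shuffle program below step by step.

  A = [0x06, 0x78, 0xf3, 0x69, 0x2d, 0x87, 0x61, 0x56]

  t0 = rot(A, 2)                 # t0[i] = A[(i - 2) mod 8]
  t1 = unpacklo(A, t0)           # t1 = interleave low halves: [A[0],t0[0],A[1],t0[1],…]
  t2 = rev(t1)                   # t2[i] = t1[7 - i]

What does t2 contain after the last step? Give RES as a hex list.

→ t0 |61|56|06|78|f3|69|2d|87|
→ t1 |06|61|78|56|f3|06|69|78|
→ t2 |78|69|06|f3|56|78|61|06|

RES = [0x78, 0x69, 0x06, 0xf3, 0x56, 0x78, 0x61, 0x06]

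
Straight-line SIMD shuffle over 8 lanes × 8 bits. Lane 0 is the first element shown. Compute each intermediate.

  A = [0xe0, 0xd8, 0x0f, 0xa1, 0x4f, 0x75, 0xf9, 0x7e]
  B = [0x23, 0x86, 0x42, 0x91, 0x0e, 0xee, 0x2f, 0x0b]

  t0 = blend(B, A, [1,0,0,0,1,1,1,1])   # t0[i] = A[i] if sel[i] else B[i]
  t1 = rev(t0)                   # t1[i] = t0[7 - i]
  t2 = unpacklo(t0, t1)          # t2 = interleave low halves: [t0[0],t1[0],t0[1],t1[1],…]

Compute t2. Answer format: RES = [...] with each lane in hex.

RES = [ 0xe0  0x7e  0x86  0xf9  0x42  0x75  0x91  0x4f ]

  t0: e0 86 42 91 4f 75 f9 7e
  t1: 7e f9 75 4f 91 42 86 e0
  t2: e0 7e 86 f9 42 75 91 4f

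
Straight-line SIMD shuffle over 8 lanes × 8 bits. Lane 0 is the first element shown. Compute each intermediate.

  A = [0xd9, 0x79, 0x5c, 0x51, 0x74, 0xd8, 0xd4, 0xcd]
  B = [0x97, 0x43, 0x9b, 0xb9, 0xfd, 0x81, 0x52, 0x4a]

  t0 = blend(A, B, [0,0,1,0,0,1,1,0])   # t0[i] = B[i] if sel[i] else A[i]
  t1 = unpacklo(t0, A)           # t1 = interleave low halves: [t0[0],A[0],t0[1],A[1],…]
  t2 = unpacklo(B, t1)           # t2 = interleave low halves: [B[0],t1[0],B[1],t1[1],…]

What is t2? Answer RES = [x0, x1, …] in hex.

→ t0 |d9|79|9b|51|74|81|52|cd|
→ t1 |d9|d9|79|79|9b|5c|51|51|
→ t2 |97|d9|43|d9|9b|79|b9|79|

RES = [ 0x97  0xd9  0x43  0xd9  0x9b  0x79  0xb9  0x79 ]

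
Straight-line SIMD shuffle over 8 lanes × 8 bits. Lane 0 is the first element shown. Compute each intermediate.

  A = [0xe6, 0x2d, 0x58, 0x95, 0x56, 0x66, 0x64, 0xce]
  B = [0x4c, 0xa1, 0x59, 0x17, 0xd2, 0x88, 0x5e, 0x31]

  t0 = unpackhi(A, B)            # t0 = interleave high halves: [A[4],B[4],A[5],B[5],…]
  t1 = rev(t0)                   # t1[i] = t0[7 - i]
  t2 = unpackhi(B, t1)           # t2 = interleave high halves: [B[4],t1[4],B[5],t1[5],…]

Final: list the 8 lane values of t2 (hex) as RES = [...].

  t0: 56 d2 66 88 64 5e ce 31
  t1: 31 ce 5e 64 88 66 d2 56
  t2: d2 88 88 66 5e d2 31 56

RES = [0xd2, 0x88, 0x88, 0x66, 0x5e, 0xd2, 0x31, 0x56]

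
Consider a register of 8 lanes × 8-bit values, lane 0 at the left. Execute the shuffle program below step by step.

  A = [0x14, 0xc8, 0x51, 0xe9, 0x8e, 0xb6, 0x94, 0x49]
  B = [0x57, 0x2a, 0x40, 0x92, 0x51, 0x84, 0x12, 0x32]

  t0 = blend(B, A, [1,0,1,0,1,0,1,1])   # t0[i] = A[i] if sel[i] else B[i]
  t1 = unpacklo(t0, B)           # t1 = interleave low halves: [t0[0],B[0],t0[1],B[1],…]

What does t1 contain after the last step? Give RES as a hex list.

RES = [0x14, 0x57, 0x2a, 0x2a, 0x51, 0x40, 0x92, 0x92]

t0 = [0x14, 0x2a, 0x51, 0x92, 0x8e, 0x84, 0x94, 0x49]
t1 = [0x14, 0x57, 0x2a, 0x2a, 0x51, 0x40, 0x92, 0x92]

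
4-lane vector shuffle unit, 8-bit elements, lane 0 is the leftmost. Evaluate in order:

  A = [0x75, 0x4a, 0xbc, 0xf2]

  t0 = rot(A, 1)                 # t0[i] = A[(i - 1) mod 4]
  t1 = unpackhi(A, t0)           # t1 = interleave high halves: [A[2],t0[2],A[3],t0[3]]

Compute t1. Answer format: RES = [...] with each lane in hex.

→ t0 |f2|75|4a|bc|
→ t1 |bc|4a|f2|bc|

RES = [ 0xbc  0x4a  0xf2  0xbc ]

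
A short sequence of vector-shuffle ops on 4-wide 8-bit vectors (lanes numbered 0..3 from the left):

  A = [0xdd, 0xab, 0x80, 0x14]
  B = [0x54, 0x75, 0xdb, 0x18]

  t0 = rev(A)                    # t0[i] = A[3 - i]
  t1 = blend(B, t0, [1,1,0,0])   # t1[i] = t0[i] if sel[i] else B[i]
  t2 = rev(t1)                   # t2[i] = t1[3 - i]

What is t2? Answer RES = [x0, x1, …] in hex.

RES = [0x18, 0xdb, 0x80, 0x14]

  t0: 14 80 ab dd
  t1: 14 80 db 18
  t2: 18 db 80 14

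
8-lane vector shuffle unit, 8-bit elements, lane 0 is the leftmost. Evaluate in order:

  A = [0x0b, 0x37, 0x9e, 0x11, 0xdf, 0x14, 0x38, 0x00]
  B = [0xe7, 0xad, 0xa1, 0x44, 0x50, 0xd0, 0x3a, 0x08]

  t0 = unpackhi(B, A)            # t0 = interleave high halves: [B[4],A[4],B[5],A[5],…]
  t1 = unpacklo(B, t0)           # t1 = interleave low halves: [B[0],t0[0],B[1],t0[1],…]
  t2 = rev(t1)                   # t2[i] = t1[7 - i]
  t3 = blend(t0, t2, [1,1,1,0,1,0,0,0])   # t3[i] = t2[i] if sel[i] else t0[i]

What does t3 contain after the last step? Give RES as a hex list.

RES = [0x14, 0x44, 0xd0, 0x14, 0xdf, 0x38, 0x08, 0x00]

  t0: 50 df d0 14 3a 38 08 00
  t1: e7 50 ad df a1 d0 44 14
  t2: 14 44 d0 a1 df ad 50 e7
  t3: 14 44 d0 14 df 38 08 00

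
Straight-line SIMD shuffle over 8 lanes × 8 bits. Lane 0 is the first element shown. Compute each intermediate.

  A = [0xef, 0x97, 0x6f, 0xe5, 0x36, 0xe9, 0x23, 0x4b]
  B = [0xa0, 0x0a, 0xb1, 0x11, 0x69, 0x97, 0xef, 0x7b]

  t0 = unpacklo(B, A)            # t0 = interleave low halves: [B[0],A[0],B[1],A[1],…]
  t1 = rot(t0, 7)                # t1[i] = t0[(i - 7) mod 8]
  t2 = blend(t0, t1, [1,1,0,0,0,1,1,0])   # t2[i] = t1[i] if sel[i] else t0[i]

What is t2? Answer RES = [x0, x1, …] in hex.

RES = [ 0xef  0x0a  0x0a  0x97  0xb1  0x11  0xe5  0xe5 ]

  t0: a0 ef 0a 97 b1 6f 11 e5
  t1: ef 0a 97 b1 6f 11 e5 a0
  t2: ef 0a 0a 97 b1 11 e5 e5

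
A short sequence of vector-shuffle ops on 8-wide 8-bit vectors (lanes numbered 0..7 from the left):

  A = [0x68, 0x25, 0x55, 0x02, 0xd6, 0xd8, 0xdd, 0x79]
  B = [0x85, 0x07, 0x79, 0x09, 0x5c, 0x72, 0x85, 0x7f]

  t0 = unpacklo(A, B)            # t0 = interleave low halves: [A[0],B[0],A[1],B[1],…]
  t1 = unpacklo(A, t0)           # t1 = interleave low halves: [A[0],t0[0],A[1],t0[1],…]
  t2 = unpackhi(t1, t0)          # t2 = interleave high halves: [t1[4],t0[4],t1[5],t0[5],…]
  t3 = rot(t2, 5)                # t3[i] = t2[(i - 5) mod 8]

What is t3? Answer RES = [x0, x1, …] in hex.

RES = [0x79, 0x02, 0x02, 0x07, 0x09, 0x55, 0x55, 0x25]

→ t0 |68|85|25|07|55|79|02|09|
→ t1 |68|68|25|85|55|25|02|07|
→ t2 |55|55|25|79|02|02|07|09|
→ t3 |79|02|02|07|09|55|55|25|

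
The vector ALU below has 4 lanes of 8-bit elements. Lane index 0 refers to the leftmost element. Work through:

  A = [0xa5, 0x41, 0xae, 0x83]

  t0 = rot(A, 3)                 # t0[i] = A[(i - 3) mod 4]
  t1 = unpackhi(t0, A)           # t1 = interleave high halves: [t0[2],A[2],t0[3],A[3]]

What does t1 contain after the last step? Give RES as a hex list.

t0 = [0x41, 0xae, 0x83, 0xa5]
t1 = [0x83, 0xae, 0xa5, 0x83]

RES = [ 0x83  0xae  0xa5  0x83 ]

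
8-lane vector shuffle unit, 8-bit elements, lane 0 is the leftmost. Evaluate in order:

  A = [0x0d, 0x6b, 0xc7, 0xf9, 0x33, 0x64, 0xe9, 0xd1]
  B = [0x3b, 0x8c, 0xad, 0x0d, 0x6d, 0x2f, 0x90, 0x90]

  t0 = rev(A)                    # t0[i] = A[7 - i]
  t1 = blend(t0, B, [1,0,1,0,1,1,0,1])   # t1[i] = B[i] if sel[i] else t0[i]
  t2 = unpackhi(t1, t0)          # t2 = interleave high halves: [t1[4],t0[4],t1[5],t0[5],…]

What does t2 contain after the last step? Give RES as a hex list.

RES = [ 0x6d  0xf9  0x2f  0xc7  0x6b  0x6b  0x90  0x0d ]

  t0: d1 e9 64 33 f9 c7 6b 0d
  t1: 3b e9 ad 33 6d 2f 6b 90
  t2: 6d f9 2f c7 6b 6b 90 0d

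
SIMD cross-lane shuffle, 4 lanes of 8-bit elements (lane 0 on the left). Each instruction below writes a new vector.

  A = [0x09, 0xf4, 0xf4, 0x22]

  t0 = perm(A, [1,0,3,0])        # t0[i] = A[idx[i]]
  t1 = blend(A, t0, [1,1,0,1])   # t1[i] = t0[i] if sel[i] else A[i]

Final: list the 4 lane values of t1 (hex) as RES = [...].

RES = [ 0xf4  0x09  0xf4  0x09 ]

t0 = [0xf4, 0x09, 0x22, 0x09]
t1 = [0xf4, 0x09, 0xf4, 0x09]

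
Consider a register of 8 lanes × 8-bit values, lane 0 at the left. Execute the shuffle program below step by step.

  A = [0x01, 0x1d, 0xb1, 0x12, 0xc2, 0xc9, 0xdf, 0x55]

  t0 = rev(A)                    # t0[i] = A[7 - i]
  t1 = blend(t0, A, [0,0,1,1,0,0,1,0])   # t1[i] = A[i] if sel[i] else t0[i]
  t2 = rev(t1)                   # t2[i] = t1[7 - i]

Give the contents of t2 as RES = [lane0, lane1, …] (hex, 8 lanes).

→ t0 |55|df|c9|c2|12|b1|1d|01|
→ t1 |55|df|b1|12|12|b1|df|01|
→ t2 |01|df|b1|12|12|b1|df|55|

RES = [0x01, 0xdf, 0xb1, 0x12, 0x12, 0xb1, 0xdf, 0x55]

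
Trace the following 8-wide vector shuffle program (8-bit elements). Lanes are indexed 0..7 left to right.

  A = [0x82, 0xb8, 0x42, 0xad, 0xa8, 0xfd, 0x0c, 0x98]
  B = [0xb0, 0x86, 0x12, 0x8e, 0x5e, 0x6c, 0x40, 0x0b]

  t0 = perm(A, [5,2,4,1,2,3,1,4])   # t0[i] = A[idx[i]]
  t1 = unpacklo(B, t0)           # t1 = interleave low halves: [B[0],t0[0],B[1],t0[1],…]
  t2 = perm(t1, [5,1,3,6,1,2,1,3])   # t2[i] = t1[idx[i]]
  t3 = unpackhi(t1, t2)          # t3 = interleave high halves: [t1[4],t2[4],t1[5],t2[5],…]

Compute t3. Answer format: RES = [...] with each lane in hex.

t0 = [0xfd, 0x42, 0xa8, 0xb8, 0x42, 0xad, 0xb8, 0xa8]
t1 = [0xb0, 0xfd, 0x86, 0x42, 0x12, 0xa8, 0x8e, 0xb8]
t2 = [0xa8, 0xfd, 0x42, 0x8e, 0xfd, 0x86, 0xfd, 0x42]
t3 = [0x12, 0xfd, 0xa8, 0x86, 0x8e, 0xfd, 0xb8, 0x42]

RES = [ 0x12  0xfd  0xa8  0x86  0x8e  0xfd  0xb8  0x42 ]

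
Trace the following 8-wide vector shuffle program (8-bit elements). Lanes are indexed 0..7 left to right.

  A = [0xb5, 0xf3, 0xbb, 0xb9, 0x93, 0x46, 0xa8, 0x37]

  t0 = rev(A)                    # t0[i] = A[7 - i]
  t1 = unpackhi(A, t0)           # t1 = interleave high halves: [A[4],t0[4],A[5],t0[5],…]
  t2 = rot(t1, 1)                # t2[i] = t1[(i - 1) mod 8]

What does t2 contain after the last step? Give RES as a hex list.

RES = [0xb5, 0x93, 0xb9, 0x46, 0xbb, 0xa8, 0xf3, 0x37]

t0 = [0x37, 0xa8, 0x46, 0x93, 0xb9, 0xbb, 0xf3, 0xb5]
t1 = [0x93, 0xb9, 0x46, 0xbb, 0xa8, 0xf3, 0x37, 0xb5]
t2 = [0xb5, 0x93, 0xb9, 0x46, 0xbb, 0xa8, 0xf3, 0x37]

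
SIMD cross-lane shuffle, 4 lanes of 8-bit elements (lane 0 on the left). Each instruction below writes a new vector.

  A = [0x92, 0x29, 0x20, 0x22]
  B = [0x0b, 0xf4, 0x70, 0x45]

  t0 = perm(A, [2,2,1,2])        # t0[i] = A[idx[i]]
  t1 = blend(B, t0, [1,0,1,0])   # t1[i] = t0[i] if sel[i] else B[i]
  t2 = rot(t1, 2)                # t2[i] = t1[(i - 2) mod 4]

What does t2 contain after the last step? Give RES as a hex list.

RES = [0x29, 0x45, 0x20, 0xf4]

t0 = [0x20, 0x20, 0x29, 0x20]
t1 = [0x20, 0xf4, 0x29, 0x45]
t2 = [0x29, 0x45, 0x20, 0xf4]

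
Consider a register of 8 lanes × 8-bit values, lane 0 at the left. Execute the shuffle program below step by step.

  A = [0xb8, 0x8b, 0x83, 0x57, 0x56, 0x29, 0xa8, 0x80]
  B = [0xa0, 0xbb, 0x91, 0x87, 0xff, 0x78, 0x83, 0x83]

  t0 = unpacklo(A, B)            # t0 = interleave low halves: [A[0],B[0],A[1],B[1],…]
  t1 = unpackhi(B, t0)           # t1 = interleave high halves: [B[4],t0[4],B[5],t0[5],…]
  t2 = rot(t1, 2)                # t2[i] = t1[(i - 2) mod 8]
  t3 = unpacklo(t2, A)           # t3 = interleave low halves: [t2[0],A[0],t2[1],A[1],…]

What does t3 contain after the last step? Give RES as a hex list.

t0 = [0xb8, 0xa0, 0x8b, 0xbb, 0x83, 0x91, 0x57, 0x87]
t1 = [0xff, 0x83, 0x78, 0x91, 0x83, 0x57, 0x83, 0x87]
t2 = [0x83, 0x87, 0xff, 0x83, 0x78, 0x91, 0x83, 0x57]
t3 = [0x83, 0xb8, 0x87, 0x8b, 0xff, 0x83, 0x83, 0x57]

RES = [ 0x83  0xb8  0x87  0x8b  0xff  0x83  0x83  0x57 ]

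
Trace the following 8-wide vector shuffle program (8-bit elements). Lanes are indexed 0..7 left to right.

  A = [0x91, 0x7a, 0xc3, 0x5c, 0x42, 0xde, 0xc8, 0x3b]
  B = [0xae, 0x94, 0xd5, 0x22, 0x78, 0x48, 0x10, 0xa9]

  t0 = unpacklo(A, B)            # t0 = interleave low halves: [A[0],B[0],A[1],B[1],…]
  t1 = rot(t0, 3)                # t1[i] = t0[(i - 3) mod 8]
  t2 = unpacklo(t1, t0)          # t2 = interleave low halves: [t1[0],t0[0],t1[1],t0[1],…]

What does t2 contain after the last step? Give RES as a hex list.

RES = [0xd5, 0x91, 0x5c, 0xae, 0x22, 0x7a, 0x91, 0x94]

  t0: 91 ae 7a 94 c3 d5 5c 22
  t1: d5 5c 22 91 ae 7a 94 c3
  t2: d5 91 5c ae 22 7a 91 94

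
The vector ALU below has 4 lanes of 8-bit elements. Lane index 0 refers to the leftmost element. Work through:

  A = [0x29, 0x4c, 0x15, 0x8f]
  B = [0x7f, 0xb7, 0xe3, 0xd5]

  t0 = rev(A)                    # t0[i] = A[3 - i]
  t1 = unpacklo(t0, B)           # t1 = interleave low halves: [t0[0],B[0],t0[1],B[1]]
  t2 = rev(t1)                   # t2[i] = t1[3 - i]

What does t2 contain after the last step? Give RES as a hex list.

RES = [ 0xb7  0x15  0x7f  0x8f ]

t0 = [0x8f, 0x15, 0x4c, 0x29]
t1 = [0x8f, 0x7f, 0x15, 0xb7]
t2 = [0xb7, 0x15, 0x7f, 0x8f]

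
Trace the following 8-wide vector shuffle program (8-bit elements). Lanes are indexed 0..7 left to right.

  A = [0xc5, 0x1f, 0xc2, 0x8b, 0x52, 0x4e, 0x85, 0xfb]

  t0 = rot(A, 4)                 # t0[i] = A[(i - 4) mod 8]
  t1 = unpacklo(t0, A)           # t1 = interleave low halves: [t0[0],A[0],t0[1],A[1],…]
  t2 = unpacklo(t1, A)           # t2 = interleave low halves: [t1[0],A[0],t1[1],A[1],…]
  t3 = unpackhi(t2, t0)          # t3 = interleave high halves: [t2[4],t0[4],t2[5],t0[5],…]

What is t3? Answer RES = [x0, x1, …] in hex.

t0 = [0x52, 0x4e, 0x85, 0xfb, 0xc5, 0x1f, 0xc2, 0x8b]
t1 = [0x52, 0xc5, 0x4e, 0x1f, 0x85, 0xc2, 0xfb, 0x8b]
t2 = [0x52, 0xc5, 0xc5, 0x1f, 0x4e, 0xc2, 0x1f, 0x8b]
t3 = [0x4e, 0xc5, 0xc2, 0x1f, 0x1f, 0xc2, 0x8b, 0x8b]

RES = [0x4e, 0xc5, 0xc2, 0x1f, 0x1f, 0xc2, 0x8b, 0x8b]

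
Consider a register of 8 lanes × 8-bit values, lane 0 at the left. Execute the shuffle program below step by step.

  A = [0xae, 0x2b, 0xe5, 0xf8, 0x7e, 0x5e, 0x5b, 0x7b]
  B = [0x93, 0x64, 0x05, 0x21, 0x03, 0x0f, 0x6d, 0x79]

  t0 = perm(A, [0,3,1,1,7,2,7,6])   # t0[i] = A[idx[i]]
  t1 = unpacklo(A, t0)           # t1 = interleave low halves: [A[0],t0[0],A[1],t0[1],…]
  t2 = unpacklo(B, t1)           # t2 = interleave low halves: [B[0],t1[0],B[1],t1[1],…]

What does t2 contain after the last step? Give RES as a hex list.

→ t0 |ae|f8|2b|2b|7b|e5|7b|5b|
→ t1 |ae|ae|2b|f8|e5|2b|f8|2b|
→ t2 |93|ae|64|ae|05|2b|21|f8|

RES = [0x93, 0xae, 0x64, 0xae, 0x05, 0x2b, 0x21, 0xf8]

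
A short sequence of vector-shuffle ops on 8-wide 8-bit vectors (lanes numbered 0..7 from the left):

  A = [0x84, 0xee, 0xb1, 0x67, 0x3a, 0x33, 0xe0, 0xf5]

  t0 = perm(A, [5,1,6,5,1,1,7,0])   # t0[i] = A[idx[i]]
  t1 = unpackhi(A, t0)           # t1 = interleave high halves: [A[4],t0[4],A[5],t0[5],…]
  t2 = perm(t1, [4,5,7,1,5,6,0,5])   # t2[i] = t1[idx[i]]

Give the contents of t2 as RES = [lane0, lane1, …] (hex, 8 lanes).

→ t0 |33|ee|e0|33|ee|ee|f5|84|
→ t1 |3a|ee|33|ee|e0|f5|f5|84|
→ t2 |e0|f5|84|ee|f5|f5|3a|f5|

RES = [ 0xe0  0xf5  0x84  0xee  0xf5  0xf5  0x3a  0xf5 ]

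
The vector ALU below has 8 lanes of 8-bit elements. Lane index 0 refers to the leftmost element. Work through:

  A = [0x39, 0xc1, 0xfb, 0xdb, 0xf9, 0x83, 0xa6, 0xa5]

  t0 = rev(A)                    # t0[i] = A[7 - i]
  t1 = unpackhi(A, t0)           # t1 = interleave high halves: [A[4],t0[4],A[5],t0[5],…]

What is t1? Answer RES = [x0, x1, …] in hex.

→ t0 |a5|a6|83|f9|db|fb|c1|39|
→ t1 |f9|db|83|fb|a6|c1|a5|39|

RES = [ 0xf9  0xdb  0x83  0xfb  0xa6  0xc1  0xa5  0x39 ]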